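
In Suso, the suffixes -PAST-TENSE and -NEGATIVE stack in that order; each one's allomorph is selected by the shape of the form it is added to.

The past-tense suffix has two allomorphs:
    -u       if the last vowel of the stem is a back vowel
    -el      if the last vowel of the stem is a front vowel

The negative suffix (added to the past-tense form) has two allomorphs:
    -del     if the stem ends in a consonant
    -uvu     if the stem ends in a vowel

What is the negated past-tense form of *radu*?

raduuuvu

The last vowel of *radu* is /u/, which is a back vowel, so the past-tense suffix is -u, giving *raduu*.
Since the final sound of the past-tense form *raduu* is /u/ (a vowel), it takes -uvu, giving *raduuuvu*.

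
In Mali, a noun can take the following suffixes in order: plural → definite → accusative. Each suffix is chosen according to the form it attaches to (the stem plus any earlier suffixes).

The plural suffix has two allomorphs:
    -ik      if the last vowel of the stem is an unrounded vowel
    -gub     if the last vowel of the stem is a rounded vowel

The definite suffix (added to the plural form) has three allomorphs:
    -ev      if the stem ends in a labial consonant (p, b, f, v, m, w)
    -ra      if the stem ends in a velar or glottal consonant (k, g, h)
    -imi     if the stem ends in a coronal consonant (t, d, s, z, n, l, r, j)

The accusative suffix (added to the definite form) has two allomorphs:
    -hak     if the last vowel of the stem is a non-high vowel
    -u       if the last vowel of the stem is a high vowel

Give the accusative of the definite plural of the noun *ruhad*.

Since the last vowel of *ruhad* is /a/ (an unrounded vowel), it takes -ik, giving *ruhadik*.
The plural form *ruhadik*: final consonant = /k/, velar/glottal → -ra → *ruhadikra*.
The definite form *ruhadikra*: last vowel = /a/, a non-high vowel → -hak → *ruhadikrahak*.

ruhadikrahak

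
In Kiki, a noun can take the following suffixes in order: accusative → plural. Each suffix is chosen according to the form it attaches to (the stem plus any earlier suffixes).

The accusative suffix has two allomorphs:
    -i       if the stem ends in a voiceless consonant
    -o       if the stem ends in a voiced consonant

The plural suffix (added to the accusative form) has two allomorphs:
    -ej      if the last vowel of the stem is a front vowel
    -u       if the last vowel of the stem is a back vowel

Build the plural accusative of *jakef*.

The final consonant of *jakef* is /f/, which is voiceless, so the accusative suffix is -i, giving *jakefi*.
The accusative form *jakefi*: last vowel = /i/, a front vowel → -ej → *jakefiej*.

jakefiej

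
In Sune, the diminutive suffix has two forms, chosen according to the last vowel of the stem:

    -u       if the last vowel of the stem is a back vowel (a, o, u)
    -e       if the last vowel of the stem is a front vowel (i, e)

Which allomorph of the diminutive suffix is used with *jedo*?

*jedo*: last vowel = /o/, a back vowel → -u.

-u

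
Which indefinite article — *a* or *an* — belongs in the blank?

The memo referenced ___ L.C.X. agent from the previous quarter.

The indefinite article is chosen by the initial *sound* of the following word, not its spelling.
The initialism *L.C.X.* is read letter by letter; the first letter, L, is pronounced /ɛl/, which begins with a vowel sound.
So the article is *an*: The memo referenced an L.C.X. agent from the previous quarter.

an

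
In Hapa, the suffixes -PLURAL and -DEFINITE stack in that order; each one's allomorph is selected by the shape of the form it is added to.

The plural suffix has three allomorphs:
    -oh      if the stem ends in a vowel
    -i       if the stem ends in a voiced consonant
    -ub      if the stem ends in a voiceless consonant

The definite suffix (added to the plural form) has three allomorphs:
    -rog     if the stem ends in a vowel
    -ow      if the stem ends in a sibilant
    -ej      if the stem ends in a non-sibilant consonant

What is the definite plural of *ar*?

arirog

*ar*: final sound = /r/, a voiced consonant → -i → *ari*.
Since the final sound of the plural form *ari* is /i/ (a vowel), it takes -rog, giving *arirog*.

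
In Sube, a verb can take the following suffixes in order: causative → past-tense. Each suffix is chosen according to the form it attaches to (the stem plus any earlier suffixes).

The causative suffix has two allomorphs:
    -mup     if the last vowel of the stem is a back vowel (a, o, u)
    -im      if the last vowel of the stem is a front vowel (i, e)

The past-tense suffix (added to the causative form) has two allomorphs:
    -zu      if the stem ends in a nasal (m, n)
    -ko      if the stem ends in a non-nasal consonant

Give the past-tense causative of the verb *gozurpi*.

The last vowel of *gozurpi* is /i/, which is a front vowel, so the causative suffix is -im, giving *gozurpiim*.
Since the final consonant of the causative form *gozurpiim* is /m/ (a nasal), it takes -zu, giving *gozurpiimzu*.

gozurpiimzu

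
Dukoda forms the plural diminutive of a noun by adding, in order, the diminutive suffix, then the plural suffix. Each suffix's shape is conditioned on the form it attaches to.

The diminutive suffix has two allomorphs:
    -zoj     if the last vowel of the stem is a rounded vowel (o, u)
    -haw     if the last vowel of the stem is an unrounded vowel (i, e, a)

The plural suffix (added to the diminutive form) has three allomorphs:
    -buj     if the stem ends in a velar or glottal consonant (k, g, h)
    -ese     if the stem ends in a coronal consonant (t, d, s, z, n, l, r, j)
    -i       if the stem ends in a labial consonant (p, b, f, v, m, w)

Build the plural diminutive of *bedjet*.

bedjethawi

*bedjet*: last vowel = /e/, an unrounded vowel → -haw → *bedjethaw*.
The final consonant of the diminutive form *bedjethaw* is /w/, which is labial, so the plural suffix is -i, giving *bedjethawi*.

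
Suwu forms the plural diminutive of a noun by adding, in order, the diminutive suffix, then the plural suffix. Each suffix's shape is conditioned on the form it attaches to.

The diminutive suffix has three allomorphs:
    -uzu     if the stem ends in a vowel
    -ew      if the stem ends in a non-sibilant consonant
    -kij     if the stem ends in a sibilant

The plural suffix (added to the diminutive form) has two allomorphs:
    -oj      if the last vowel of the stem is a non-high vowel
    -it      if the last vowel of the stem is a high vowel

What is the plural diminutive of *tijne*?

tijneuzuit

*tijne* — final sound /e/ (a vowel) → -uzu → *tijneuzu*.
The last vowel of the diminutive form *tijneuzu* is /u/, which is a high vowel, so the plural suffix is -it, giving *tijneuzuit*.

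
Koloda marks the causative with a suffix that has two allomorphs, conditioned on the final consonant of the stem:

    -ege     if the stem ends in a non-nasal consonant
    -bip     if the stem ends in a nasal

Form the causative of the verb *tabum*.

tabumbip

The final consonant of *tabum* is /m/, which is a nasal, so the suffix is -bip, giving *tabumbip*.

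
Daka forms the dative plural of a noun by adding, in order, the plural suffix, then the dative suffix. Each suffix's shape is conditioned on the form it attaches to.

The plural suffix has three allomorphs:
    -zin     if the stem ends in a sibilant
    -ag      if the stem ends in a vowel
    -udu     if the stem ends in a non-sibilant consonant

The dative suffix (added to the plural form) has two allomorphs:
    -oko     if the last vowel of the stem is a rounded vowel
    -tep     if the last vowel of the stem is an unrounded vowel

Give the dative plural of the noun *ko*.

koagtep

Since the final sound of *ko* is /o/ (a vowel), it takes -ag, giving *koag*.
Since the last vowel of the plural form *koag* is /a/ (an unrounded vowel), it takes -tep, giving *koagtep*.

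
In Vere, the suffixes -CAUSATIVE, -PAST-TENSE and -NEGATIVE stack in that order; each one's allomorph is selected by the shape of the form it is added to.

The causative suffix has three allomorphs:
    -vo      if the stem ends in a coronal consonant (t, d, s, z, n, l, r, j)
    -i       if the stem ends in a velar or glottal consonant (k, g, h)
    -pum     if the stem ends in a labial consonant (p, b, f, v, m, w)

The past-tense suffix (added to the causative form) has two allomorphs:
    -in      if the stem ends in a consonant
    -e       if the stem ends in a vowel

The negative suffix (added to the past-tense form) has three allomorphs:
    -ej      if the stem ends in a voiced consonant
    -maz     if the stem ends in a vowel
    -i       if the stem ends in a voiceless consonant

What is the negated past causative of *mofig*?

*mofig*: final consonant = /g/, velar/glottal → -i → *mofigi*.
The causative form *mofigi* — final sound /i/ (a vowel) → -e → *mofigie*.
The past-tense form *mofigie* — final sound /e/ (a vowel) → -maz → *mofigiemaz*.

mofigiemaz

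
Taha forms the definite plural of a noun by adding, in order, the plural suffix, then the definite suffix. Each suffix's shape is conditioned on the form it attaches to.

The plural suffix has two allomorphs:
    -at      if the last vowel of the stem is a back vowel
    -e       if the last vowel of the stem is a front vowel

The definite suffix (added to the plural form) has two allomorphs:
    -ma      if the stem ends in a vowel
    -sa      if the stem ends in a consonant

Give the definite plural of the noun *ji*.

Since the last vowel of *ji* is /i/ (a front vowel), it takes -e, giving *jie*.
The plural form *jie* — final sound /e/ (a vowel) → -ma → *jiema*.

jiema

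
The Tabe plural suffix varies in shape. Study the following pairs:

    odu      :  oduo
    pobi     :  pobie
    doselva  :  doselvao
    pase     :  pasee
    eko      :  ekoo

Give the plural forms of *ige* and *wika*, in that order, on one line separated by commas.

The suffix is conditioned by the last vowel: -e when the last vowel of the stem is a front vowel (*pobi*, *pase*); -o when the last vowel of the stem is a back vowel (*odu*, *doselva*, *eko*).
Since the last vowel of *ige* is /e/ (a front vowel), it takes -e, giving *igee*.
*wika*: last vowel = /a/, a back vowel → -o → *wikao*.

igee, wikao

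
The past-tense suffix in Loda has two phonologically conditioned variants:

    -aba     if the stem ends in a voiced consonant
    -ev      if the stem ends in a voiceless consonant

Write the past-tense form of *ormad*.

ormadaba

*ormad*: final consonant = /d/, voiced → -aba → *ormadaba*.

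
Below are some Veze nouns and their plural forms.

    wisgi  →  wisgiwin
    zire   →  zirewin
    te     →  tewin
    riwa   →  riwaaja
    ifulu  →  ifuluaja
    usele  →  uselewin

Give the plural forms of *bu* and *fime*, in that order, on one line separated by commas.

buaja, fimewin

The pattern is front/back vowel harmony: -win when the last vowel of the stem is a front vowel (*wisgi*, *zire*, *te*, *usele*); -aja when the last vowel of the stem is a back vowel (*riwa*, *ifulu*).
*bu* — last vowel /u/ (a back vowel) → -aja → *buaja*.
*fime* — last vowel /e/ (a front vowel) → -win → *fimewin*.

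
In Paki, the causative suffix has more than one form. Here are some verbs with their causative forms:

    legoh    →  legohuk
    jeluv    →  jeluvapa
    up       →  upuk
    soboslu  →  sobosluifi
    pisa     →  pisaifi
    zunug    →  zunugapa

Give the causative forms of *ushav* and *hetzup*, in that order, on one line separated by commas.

ushavapa, hetzupuk

The alternation tracks the final sound of the stem — -uk when the stem ends in a voiceless consonant (*legoh*, *up*); -apa when the stem ends in a voiced consonant (*jeluv*, *zunug*); -ifi when the stem ends in a vowel (*soboslu*, *pisa*).
The final sound of *ushav* is /v/, which is a voiced consonant, so the suffix is -apa, giving *ushavapa*.
Since the final sound of *hetzup* is /p/ (a voiceless consonant), it takes -uk, giving *hetzupuk*.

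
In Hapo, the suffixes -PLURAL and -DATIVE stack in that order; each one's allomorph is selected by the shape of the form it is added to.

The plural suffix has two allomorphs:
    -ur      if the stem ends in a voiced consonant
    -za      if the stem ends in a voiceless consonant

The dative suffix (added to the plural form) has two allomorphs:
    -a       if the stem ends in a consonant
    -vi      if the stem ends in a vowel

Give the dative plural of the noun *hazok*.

Since the final consonant of *hazok* is /k/ (voiceless), it takes -za, giving *hazokza*.
Since the final sound of the plural form *hazokza* is /a/ (a vowel), it takes -vi, giving *hazokzavi*.

hazokzavi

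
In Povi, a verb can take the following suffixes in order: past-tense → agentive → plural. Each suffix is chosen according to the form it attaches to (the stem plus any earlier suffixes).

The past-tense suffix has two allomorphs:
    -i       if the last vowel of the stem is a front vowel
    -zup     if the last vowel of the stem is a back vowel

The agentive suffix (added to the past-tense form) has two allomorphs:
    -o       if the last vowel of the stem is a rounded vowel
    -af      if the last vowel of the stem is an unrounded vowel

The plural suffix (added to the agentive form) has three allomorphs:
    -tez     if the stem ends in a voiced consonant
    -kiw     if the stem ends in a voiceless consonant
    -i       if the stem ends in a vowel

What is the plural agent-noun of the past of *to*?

tozupoi

The last vowel of *to* is /o/, which is a back vowel, so the past-tense suffix is -zup, giving *tozup*.
The last vowel of the past-tense form *tozup* is /u/, which is a rounded vowel, so the agentive suffix is -o, giving *tozupo*.
The final sound of the agentive form *tozupo* is /o/, which is a vowel, so the plural suffix is -i, giving *tozupoi*.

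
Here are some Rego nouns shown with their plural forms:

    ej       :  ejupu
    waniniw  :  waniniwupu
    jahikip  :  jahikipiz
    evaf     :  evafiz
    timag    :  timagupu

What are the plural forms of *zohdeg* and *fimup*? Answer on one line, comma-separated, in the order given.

zohdegupu, fimupiz

Looking at the final consonant of each stem: -iz when the stem ends in a voiceless consonant (*jahikip*, *evaf*); -upu when the stem ends in a voiced consonant (*ej*, *waniniw*, *timag*).
*zohdeg*: final consonant = /g/, voiced → -upu → *zohdegupu*.
*fimup* — final consonant /p/ (voiceless) → -iz → *fimupiz*.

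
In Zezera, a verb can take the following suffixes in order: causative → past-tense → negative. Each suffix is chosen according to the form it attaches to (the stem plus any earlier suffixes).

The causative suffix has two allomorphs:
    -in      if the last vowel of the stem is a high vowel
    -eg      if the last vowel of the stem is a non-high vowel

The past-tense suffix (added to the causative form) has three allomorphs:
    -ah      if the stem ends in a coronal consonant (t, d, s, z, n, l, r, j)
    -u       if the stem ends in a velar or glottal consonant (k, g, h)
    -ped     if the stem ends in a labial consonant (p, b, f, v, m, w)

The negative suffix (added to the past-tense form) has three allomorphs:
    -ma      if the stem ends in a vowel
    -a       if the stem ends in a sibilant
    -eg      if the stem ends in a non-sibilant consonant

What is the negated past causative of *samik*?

samikinaheg

*samik* — last vowel /i/ (a high vowel) → -in → *samikin*.
Since the final consonant of the causative form *samikin* is /n/ (coronal), it takes -ah, giving *samikinah*.
The past-tense form *samikinah*: final sound = /h/, a non-sibilant consonant → -eg → *samikinaheg*.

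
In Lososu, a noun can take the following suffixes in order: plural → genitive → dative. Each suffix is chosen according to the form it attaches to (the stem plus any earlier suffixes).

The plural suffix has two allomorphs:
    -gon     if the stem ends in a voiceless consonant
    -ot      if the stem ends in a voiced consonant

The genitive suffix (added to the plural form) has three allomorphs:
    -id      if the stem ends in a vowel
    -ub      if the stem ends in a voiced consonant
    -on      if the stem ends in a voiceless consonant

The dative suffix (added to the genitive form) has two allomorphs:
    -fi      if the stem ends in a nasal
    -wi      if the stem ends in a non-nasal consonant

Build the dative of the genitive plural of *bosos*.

bososgonubwi

*bosos*: final consonant = /s/, voiceless → -gon → *bososgon*.
The plural form *bososgon*: final sound = /n/, a voiced consonant → -ub → *bososgonub*.
The genitive form *bososgonub*: final consonant = /b/, non-nasal → -wi → *bososgonubwi*.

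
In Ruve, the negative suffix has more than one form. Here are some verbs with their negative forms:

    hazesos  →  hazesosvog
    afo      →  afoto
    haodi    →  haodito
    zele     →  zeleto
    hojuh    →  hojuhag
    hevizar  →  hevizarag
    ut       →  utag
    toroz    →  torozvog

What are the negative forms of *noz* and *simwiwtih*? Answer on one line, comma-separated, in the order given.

The suffix is conditioned by the final sound: -vog when the stem ends in a sibilant (*hazesos*, *toroz*); -ag when the stem ends in a non-sibilant consonant (*hojuh*, *hevizar*, *ut*); -to when the stem ends in a vowel (*afo*, *haodi*, *zele*).
*noz* — final sound /z/ (a sibilant) → -vog → *nozvog*.
*simwiwtih* — final sound /h/ (a non-sibilant consonant) → -ag → *simwiwtihag*.

nozvog, simwiwtihag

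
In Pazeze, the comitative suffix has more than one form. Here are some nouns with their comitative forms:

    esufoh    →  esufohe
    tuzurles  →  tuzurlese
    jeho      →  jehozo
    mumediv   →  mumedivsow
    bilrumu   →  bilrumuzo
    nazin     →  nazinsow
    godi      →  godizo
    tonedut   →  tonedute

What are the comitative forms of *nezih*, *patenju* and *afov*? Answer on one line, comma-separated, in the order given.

The pattern is voicing of the final sound: -e when the stem ends in a voiceless consonant (*esufoh*, *tuzurles*, *tonedut*); -sow when the stem ends in a voiced consonant (*mumediv*, *nazin*); -zo when the stem ends in a vowel (*jeho*, *bilrumu*, *godi*).
The final sound of *nezih* is /h/, which is a voiceless consonant, so the suffix is -e, giving *nezihe*.
*patenju*: final sound = /u/, a vowel → -zo → *patenjuzo*.
*afov*: final sound = /v/, a voiced consonant → -sow → *afovsow*.

nezihe, patenjuzo, afovsow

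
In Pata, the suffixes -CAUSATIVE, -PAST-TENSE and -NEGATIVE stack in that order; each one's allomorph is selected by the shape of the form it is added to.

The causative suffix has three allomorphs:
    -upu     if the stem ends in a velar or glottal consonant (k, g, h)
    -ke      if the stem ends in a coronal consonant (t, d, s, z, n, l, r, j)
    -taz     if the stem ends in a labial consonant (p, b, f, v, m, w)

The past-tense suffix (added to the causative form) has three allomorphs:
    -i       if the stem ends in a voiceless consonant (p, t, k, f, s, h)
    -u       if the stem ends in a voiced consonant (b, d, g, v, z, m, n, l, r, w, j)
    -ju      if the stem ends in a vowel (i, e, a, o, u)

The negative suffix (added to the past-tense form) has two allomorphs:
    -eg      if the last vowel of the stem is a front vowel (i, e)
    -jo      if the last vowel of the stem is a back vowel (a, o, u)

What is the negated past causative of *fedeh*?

fedehupujujo

The final consonant of *fedeh* is /h/, which is velar/glottal, so the causative suffix is -upu, giving *fedehupu*.
Since the final sound of the causative form *fedehupu* is /u/ (a vowel), it takes -ju, giving *fedehupuju*.
The last vowel of the past-tense form *fedehupuju* is /u/, which is a back vowel, so the negative suffix is -jo, giving *fedehupujujo*.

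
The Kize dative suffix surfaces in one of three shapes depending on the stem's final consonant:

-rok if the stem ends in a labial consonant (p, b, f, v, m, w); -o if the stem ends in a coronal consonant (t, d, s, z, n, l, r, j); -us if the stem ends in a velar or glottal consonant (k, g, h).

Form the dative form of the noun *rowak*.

Since the final consonant of *rowak* is /k/ (velar/glottal), it takes -us, giving *rowakus*.

rowakus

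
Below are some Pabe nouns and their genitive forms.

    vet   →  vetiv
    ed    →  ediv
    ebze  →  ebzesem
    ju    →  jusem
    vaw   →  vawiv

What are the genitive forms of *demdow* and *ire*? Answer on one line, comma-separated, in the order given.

demdowiv, iresem

The alternation tracks the final sound of the stem — -iv when the stem ends in a consonant (*vet*, *ed*, *vaw*); -sem when the stem ends in a vowel (*ebze*, *ju*).
*demdow*: final sound = /w/, a consonant → -iv → *demdowiv*.
The final sound of *ire* is /e/, which is a vowel, so the suffix is -sem, giving *iresem*.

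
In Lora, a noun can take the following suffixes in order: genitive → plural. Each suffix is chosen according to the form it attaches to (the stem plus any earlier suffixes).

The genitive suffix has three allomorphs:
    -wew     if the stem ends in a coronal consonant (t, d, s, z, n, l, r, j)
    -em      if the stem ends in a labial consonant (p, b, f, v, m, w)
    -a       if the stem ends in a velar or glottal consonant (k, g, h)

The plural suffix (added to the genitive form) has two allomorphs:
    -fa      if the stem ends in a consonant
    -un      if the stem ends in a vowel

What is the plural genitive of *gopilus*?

gopiluswewfa

*gopilus*: final consonant = /s/, coronal → -wew → *gopiluswew*.
The genitive form *gopiluswew* — final sound /w/ (a consonant) → -fa → *gopiluswewfa*.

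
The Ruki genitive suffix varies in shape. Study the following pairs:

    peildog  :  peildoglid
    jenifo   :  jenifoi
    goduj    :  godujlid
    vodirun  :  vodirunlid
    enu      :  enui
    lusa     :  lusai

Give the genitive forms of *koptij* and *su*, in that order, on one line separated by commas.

koptijlid, sui

The suffix is conditioned by the final sound: -lid when the stem ends in a consonant (*peildog*, *goduj*, *vodirun*); -i when the stem ends in a vowel (*jenifo*, *enu*, *lusa*).
The final sound of *koptij* is /j/, which is a consonant, so the suffix is -lid, giving *koptijlid*.
The final sound of *su* is /u/, which is a vowel, so the suffix is -i, giving *sui*.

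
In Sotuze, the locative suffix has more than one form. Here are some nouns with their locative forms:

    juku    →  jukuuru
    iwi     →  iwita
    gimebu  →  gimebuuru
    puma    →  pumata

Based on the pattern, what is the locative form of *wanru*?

wanruuru

The alternation tracks the last vowel of the stem — -uru when the last vowel of the stem is a rounded vowel (*juku*, *gimebu*); -ta when the last vowel of the stem is an unrounded vowel (*iwi*, *puma*).
*wanru*: last vowel = /u/, a rounded vowel → -uru → *wanruuru*.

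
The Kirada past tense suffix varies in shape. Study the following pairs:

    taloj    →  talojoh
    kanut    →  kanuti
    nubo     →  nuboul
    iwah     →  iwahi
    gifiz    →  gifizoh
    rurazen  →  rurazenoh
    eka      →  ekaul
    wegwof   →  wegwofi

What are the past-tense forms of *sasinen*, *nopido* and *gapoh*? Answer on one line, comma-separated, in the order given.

sasinenoh, nopidoul, gapohi

Looking at the final sound of each stem: -i when the stem ends in a voiceless consonant (*kanut*, *iwah*, *wegwof*); -oh when the stem ends in a voiced consonant (*taloj*, *gifiz*, *rurazen*); -ul when the stem ends in a vowel (*nubo*, *eka*).
*sasinen*: final sound = /n/, a voiced consonant → -oh → *sasinenoh*.
The final sound of *nopido* is /o/, which is a vowel, so the suffix is -ul, giving *nopidoul*.
*gapoh* — final sound /h/ (a voiceless consonant) → -i → *gapohi*.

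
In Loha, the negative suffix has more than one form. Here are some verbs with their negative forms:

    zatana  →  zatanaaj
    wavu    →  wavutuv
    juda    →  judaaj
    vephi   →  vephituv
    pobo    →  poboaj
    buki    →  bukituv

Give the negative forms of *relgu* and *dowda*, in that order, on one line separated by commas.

relgutuv, dowdaaj

The suffix is conditioned by the last vowel: -tuv when the last vowel of the stem is a high vowel (*wavu*, *vephi*, *buki*); -aj when the last vowel of the stem is a non-high vowel (*zatana*, *juda*, *pobo*).
*relgu* — last vowel /u/ (a high vowel) → -tuv → *relgutuv*.
The last vowel of *dowda* is /a/, which is a non-high vowel, so the suffix is -aj, giving *dowdaaj*.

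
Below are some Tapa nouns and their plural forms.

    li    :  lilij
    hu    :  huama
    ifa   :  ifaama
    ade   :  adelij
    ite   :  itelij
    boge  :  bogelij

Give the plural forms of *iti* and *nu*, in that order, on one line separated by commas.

itilij, nuama

The suffix is conditioned by the last vowel: -lij when the last vowel of the stem is a front vowel (*li*, *ade*, *ite*, *boge*); -ama when the last vowel of the stem is a back vowel (*hu*, *ifa*).
*iti* — last vowel /i/ (a front vowel) → -lij → *itilij*.
*nu* — last vowel /u/ (a back vowel) → -ama → *nuama*.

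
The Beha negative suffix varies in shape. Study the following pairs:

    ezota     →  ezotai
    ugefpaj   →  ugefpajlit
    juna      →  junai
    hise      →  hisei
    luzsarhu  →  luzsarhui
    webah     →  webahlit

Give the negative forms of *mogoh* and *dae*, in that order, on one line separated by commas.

mogohlit, daei

The suffix is conditioned by the final sound: -lit when the stem ends in a consonant (*ugefpaj*, *webah*); -i when the stem ends in a vowel (*ezota*, *juna*, *hise*, *luzsarhu*).
*mogoh* — final sound /h/ (a consonant) → -lit → *mogohlit*.
The final sound of *dae* is /e/, which is a vowel, so the suffix is -i, giving *daei*.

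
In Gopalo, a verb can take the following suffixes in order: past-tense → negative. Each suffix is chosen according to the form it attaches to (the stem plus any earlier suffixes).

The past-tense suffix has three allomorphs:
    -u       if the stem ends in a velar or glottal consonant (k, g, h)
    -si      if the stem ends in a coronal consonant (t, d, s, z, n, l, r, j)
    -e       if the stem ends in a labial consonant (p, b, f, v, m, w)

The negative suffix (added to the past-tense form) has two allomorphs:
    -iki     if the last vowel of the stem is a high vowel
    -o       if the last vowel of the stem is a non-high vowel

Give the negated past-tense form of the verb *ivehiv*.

*ivehiv* — final consonant /v/ (labial) → -e → *ivehive*.
The past-tense form *ivehive* — last vowel /e/ (a non-high vowel) → -o → *ivehiveo*.

ivehiveo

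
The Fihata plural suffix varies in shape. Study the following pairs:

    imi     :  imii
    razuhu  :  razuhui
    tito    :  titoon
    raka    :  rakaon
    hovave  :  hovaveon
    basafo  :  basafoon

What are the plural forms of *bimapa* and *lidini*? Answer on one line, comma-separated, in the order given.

bimapaon, lidinii

The alternation tracks the last vowel of the stem — -i when the last vowel of the stem is a high vowel (*imi*, *razuhu*); -on when the last vowel of the stem is a non-high vowel (*tito*, *raka*, *hovave*, *basafo*).
*bimapa*: last vowel = /a/, a non-high vowel → -on → *bimapaon*.
Since the last vowel of *lidini* is /i/ (a high vowel), it takes -i, giving *lidinii*.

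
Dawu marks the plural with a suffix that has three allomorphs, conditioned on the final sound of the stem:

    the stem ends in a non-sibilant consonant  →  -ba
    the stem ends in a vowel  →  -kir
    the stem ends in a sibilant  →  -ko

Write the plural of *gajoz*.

Since the final sound of *gajoz* is /z/ (a sibilant), it takes -ko, giving *gajozko*.

gajozko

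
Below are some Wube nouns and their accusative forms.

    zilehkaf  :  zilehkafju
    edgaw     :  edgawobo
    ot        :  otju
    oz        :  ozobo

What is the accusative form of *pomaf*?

Looking at the final consonant of each stem: -ju when the stem ends in a voiceless consonant (*zilehkaf*, *ot*); -obo when the stem ends in a voiced consonant (*edgaw*, *oz*).
The final consonant of *pomaf* is /f/, which is voiceless, so the suffix is -ju, giving *pomafju*.

pomafju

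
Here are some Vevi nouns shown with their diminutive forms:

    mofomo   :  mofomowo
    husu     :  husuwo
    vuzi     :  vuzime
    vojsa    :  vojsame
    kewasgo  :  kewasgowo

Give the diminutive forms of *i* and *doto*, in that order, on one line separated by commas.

ime, dotowo

The alternation tracks the last vowel of the stem — -wo when the last vowel of the stem is a rounded vowel (*mofomo*, *husu*, *kewasgo*); -me when the last vowel of the stem is an unrounded vowel (*vuzi*, *vojsa*).
The last vowel of *i* is /i/, which is an unrounded vowel, so the suffix is -me, giving *ime*.
*doto*: last vowel = /o/, a rounded vowel → -wo → *dotowo*.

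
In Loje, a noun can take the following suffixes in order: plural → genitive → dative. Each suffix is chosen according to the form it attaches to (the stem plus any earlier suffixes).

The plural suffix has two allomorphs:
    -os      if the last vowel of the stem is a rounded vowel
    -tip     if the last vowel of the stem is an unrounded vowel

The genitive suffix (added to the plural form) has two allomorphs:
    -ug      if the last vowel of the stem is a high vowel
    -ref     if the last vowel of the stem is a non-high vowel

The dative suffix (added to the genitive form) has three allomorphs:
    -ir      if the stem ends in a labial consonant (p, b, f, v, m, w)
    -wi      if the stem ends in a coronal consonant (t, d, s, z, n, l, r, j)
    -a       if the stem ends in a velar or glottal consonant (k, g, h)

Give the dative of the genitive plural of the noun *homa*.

homatipuga

*homa*: last vowel = /a/, an unrounded vowel → -tip → *homatip*.
The last vowel of the plural form *homatip* is /i/, which is a high vowel, so the genitive suffix is -ug, giving *homatipug*.
Since the final consonant of the genitive form *homatipug* is /g/ (velar/glottal), it takes -a, giving *homatipuga*.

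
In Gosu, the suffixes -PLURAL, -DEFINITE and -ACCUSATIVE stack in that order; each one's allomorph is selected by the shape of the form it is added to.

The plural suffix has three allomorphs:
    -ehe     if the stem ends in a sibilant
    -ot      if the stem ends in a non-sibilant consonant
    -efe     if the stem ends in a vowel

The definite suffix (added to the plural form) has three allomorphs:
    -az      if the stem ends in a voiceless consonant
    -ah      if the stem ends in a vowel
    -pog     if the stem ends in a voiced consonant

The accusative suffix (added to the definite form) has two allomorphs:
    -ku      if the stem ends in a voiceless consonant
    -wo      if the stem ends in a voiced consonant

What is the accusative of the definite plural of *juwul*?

juwulotazwo

Since the final sound of *juwul* is /l/ (a non-sibilant consonant), it takes -ot, giving *juwulot*.
The final sound of the plural form *juwulot* is /t/, which is a voiceless consonant, so the definite suffix is -az, giving *juwulotaz*.
The definite form *juwulotaz*: final consonant = /z/, voiced → -wo → *juwulotazwo*.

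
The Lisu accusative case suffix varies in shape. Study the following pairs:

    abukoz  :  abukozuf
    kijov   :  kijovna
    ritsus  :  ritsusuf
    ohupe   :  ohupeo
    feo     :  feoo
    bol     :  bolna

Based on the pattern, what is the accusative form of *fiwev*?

Looking at the final sound of each stem: -uf when the stem ends in a sibilant (*abukoz*, *ritsus*); -na when the stem ends in a non-sibilant consonant (*kijov*, *bol*); -o when the stem ends in a vowel (*ohupe*, *feo*).
Since the final sound of *fiwev* is /v/ (a non-sibilant consonant), it takes -na, giving *fiwevna*.

fiwevna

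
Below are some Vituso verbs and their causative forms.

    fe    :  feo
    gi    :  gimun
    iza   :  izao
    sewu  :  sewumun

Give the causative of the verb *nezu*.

The pattern is height harmony: -mun when the last vowel of the stem is a high vowel (*gi*, *sewu*); -o when the last vowel of the stem is a non-high vowel (*fe*, *iza*).
*nezu* — last vowel /u/ (a high vowel) → -mun → *nezumun*.

nezumun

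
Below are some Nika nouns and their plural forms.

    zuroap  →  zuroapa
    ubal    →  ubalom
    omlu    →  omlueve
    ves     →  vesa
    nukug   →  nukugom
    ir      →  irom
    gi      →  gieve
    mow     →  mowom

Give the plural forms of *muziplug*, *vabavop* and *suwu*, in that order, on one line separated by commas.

muziplugom, vabavopa, suwueve

The alternation tracks the final sound of the stem — -a when the stem ends in a voiceless consonant (*zuroap*, *ves*); -om when the stem ends in a voiced consonant (*ubal*, *nukug*, *ir*, *mow*); -eve when the stem ends in a vowel (*omlu*, *gi*).
The final sound of *muziplug* is /g/, which is a voiced consonant, so the suffix is -om, giving *muziplugom*.
Since the final sound of *vabavop* is /p/ (a voiceless consonant), it takes -a, giving *vabavopa*.
*suwu*: final sound = /u/, a vowel → -eve → *suwueve*.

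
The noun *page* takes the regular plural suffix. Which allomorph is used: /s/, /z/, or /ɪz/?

/ɪz/

The stem *page* ends in a sibilant (/s, z, ʃ, ʒ, tʃ, dʒ/).
The plural suffix surfaces as /ɪz/ after sibilants, /s/ after other voiceless consonants, and /z/ after other voiced sounds.
So the plural -s on *page* is pronounced /ɪz/.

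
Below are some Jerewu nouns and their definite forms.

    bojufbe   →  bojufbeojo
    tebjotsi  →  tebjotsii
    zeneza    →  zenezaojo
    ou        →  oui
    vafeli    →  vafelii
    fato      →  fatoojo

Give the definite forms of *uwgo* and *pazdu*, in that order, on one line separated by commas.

uwgoojo, pazdui

Looking at the last vowel of each stem: -i when the last vowel of the stem is a high vowel (*tebjotsi*, *ou*, *vafeli*); -ojo when the last vowel of the stem is a non-high vowel (*bojufbe*, *zeneza*, *fato*).
Since the last vowel of *uwgo* is /o/ (a non-high vowel), it takes -ojo, giving *uwgoojo*.
*pazdu*: last vowel = /u/, a high vowel → -i → *pazdui*.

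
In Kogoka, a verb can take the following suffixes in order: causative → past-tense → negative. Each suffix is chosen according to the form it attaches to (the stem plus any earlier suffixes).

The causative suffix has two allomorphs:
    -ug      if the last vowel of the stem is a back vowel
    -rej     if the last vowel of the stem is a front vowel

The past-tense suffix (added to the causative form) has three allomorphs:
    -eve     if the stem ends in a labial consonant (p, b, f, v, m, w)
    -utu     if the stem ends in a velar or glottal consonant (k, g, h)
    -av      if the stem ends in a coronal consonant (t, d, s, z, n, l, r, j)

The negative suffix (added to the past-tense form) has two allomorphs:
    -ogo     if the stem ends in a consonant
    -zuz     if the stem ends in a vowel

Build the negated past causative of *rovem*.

rovemrejavogo

*rovem*: last vowel = /e/, a front vowel → -rej → *rovemrej*.
Since the final consonant of the causative form *rovemrej* is /j/ (coronal), it takes -av, giving *rovemrejav*.
Since the final sound of the past-tense form *rovemrejav* is /v/ (a consonant), it takes -ogo, giving *rovemrejavogo*.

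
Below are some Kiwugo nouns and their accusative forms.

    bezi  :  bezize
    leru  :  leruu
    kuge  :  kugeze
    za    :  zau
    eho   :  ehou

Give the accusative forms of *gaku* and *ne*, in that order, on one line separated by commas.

gakuu, neze

The alternation tracks the last vowel of the stem — -ze when the last vowel of the stem is a front vowel (*bezi*, *kuge*); -u when the last vowel of the stem is a back vowel (*leru*, *za*, *eho*).
The last vowel of *gaku* is /u/, which is a back vowel, so the suffix is -u, giving *gakuu*.
*ne*: last vowel = /e/, a front vowel → -ze → *neze*.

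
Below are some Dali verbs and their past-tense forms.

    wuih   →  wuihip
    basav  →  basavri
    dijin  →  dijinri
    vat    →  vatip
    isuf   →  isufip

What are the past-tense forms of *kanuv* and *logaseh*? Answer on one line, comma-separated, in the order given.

The suffix is conditioned by the final consonant: -ip when the stem ends in a voiceless consonant (*wuih*, *vat*, *isuf*); -ri when the stem ends in a voiced consonant (*basav*, *dijin*).
The final consonant of *kanuv* is /v/, which is voiced, so the suffix is -ri, giving *kanuvri*.
Since the final consonant of *logaseh* is /h/ (voiceless), it takes -ip, giving *logasehip*.

kanuvri, logasehip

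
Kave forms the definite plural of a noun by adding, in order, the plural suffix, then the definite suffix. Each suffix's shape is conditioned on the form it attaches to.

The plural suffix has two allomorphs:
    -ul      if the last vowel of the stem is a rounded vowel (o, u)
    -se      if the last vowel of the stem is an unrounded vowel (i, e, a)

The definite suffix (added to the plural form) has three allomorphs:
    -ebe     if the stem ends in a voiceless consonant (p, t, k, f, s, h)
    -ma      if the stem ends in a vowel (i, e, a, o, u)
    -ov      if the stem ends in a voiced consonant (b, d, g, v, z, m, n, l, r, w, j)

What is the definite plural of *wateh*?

The last vowel of *wateh* is /e/, which is an unrounded vowel, so the plural suffix is -se, giving *watehse*.
The final sound of the plural form *watehse* is /e/, which is a vowel, so the definite suffix is -ma, giving *watehsema*.

watehsema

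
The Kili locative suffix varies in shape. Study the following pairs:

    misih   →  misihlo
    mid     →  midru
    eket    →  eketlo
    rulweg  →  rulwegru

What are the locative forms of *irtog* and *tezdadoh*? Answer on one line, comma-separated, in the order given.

irtogru, tezdadohlo

The alternation tracks the final consonant of the stem — -lo when the stem ends in a voiceless consonant (*misih*, *eket*); -ru when the stem ends in a voiced consonant (*mid*, *rulweg*).
The final consonant of *irtog* is /g/, which is voiced, so the suffix is -ru, giving *irtogru*.
Since the final consonant of *tezdadoh* is /h/ (voiceless), it takes -lo, giving *tezdadohlo*.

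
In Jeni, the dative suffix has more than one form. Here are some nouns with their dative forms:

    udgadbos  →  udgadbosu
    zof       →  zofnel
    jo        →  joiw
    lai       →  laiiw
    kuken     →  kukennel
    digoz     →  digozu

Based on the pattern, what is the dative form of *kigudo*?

The pattern is sibilance of the final sound: -u when the stem ends in a sibilant (*udgadbos*, *digoz*); -nel when the stem ends in a non-sibilant consonant (*zof*, *kuken*); -iw when the stem ends in a vowel (*jo*, *lai*).
Since the final sound of *kigudo* is /o/ (a vowel), it takes -iw, giving *kigudoiw*.

kigudoiw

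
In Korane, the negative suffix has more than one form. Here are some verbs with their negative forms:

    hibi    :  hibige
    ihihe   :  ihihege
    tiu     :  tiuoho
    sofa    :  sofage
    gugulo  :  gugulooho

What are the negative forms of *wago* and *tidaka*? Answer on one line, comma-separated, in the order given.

wagooho, tidakage

The suffix is conditioned by the last vowel: -oho when the last vowel of the stem is a rounded vowel (*tiu*, *gugulo*); -ge when the last vowel of the stem is an unrounded vowel (*hibi*, *ihihe*, *sofa*).
*wago* — last vowel /o/ (a rounded vowel) → -oho → *wagooho*.
*tidaka*: last vowel = /a/, an unrounded vowel → -ge → *tidakage*.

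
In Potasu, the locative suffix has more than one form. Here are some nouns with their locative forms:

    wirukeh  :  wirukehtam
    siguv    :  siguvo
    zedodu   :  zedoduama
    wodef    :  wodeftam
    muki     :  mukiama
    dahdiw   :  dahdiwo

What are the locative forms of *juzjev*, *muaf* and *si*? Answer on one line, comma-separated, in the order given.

juzjevo, muaftam, siama

Looking at the final sound of each stem: -tam when the stem ends in a voiceless consonant (*wirukeh*, *wodef*); -o when the stem ends in a voiced consonant (*siguv*, *dahdiw*); -ama when the stem ends in a vowel (*zedodu*, *muki*).
*juzjev*: final sound = /v/, a voiced consonant → -o → *juzjevo*.
Since the final sound of *muaf* is /f/ (a voiceless consonant), it takes -tam, giving *muaftam*.
*si*: final sound = /i/, a vowel → -ama → *siama*.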